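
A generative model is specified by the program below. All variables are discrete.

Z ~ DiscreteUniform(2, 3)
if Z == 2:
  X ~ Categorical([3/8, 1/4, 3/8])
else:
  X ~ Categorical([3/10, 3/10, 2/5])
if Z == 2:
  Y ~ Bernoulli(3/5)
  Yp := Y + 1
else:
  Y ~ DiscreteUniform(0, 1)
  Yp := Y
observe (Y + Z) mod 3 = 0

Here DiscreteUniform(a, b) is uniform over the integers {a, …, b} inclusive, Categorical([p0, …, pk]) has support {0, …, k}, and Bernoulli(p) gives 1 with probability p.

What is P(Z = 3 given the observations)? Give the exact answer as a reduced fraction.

Enumerate traces; 6 have nonzero weight after conditioning:
  (Z=2, X=0, Y=1) weight 9/80
  (Z=2, X=1, Y=1) weight 3/40
  (Z=2, X=2, Y=1) weight 9/80
  (Z=3, X=0, Y=0) weight 3/40
  (Z=3, X=1, Y=0) weight 3/40
  (Z=3, X=2, Y=0) weight 1/10
Group by Z:
  weight(Z=2) = 3/10
  weight(Z=3) = 1/4
Total weight = 3/10 + 1/4 = 11/20
P(Z=2 | obs) = 3/10 / 11/20 = 6/11
P(Z=3 | obs) = 1/4 / 11/20 = 5/11

P(Z = 3 | obs) = 5/11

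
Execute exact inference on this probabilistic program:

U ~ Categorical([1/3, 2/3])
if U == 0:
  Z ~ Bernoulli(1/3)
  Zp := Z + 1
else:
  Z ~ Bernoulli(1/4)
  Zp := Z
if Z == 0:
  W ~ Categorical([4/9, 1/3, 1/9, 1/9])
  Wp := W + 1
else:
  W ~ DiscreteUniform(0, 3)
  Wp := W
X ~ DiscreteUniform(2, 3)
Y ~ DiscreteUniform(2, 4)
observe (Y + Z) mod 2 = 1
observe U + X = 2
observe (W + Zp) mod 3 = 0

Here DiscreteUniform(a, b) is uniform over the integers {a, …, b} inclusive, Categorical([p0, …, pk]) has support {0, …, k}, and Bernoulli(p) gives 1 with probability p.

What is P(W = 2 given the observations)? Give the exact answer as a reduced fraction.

P(W = 2 | obs) = 4/13

Enumerate traces; 3 have nonzero weight after conditioning:
  (U=0, Z=0, W=2, X=2, Y=3) weight 1/243
  (U=0, Z=1, W=1, X=2, Y=2) weight 1/216
  (U=0, Z=1, W=1, X=2, Y=4) weight 1/216
Group by W:
  weight(W=1) = 1/108
  weight(W=2) = 1/243
Total weight = 1/108 + 1/243 = 13/972
P(W=1 | obs) = 1/108 / 13/972 = 9/13
P(W=2 | obs) = 1/243 / 13/972 = 4/13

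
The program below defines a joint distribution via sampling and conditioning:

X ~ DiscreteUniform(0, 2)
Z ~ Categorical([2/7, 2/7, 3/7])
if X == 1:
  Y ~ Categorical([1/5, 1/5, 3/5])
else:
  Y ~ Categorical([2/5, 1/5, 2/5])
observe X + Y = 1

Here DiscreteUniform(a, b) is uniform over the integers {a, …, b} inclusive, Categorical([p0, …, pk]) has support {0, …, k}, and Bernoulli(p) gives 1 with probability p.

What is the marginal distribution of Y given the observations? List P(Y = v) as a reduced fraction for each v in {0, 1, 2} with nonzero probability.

Enumerate traces; 6 have nonzero weight after conditioning:
  (X=0, Z=0, Y=1) weight 2/105
  (X=0, Z=1, Y=1) weight 2/105
  (X=0, Z=2, Y=1) weight 1/35
  (X=1, Z=0, Y=0) weight 2/105
  (X=1, Z=1, Y=0) weight 2/105
  (X=1, Z=2, Y=0) weight 1/35
Group by Y:
  weight(Y=0) = 1/15
  weight(Y=1) = 1/15
Total weight = 1/15 + 1/15 = 2/15
P(Y=0 | obs) = 1/15 / 2/15 = 1/2
P(Y=1 | obs) = 1/15 / 2/15 = 1/2

P(Y=0) = 1/2, P(Y=1) = 1/2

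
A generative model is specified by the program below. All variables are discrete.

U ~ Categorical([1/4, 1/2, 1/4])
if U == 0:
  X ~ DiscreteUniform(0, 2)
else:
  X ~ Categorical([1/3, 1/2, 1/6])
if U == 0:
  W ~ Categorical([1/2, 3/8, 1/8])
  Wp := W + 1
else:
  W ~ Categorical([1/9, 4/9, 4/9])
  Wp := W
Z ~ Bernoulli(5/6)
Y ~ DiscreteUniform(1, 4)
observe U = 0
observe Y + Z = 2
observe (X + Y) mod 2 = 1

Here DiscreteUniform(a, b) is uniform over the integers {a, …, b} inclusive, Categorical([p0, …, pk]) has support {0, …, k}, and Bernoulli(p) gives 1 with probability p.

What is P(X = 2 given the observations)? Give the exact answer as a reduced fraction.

P(X = 2 | obs) = 5/11

Enumerate traces; 9 have nonzero weight after conditioning:
  (U=0, X=0, W=0, Z=1, Y=1) weight 5/576
  (U=0, X=0, W=1, Z=1, Y=1) weight 5/768
  (U=0, X=0, W=2, Z=1, Y=1) weight 5/2304
  (U=0, X=1, W=0, Z=0, Y=2) weight 1/576
  (U=0, X=1, W=1, Z=0, Y=2) weight 1/768
  (U=0, X=1, W=2, Z=0, Y=2) weight 1/2304
  (U=0, X=2, W=0, Z=1, Y=1) weight 5/576
  (U=0, X=2, W=1, Z=1, Y=1) weight 5/768
  … 1 more
Group by X:
  weight(X=0) = 5/288
  weight(X=1) = 1/288
  weight(X=2) = 5/288
Total weight = 5/288 + 1/288 + 5/288 = 11/288
P(X=0 | obs) = 5/288 / 11/288 = 5/11
P(X=1 | obs) = 1/288 / 11/288 = 1/11
P(X=2 | obs) = 5/288 / 11/288 = 5/11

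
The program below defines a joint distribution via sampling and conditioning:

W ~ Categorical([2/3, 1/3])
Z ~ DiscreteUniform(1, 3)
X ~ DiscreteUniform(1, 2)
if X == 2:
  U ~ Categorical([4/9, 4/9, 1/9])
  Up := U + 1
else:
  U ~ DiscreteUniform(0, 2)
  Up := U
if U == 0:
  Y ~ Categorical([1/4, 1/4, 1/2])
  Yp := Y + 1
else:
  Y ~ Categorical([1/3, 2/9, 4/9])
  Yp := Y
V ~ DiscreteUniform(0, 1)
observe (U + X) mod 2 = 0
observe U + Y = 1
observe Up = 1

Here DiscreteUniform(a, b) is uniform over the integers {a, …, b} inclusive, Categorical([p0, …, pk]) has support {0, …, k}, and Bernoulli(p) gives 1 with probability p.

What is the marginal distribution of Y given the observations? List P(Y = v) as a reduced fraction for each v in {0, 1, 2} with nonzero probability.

Enumerate traces; 24 have nonzero weight after conditioning:
  (W=0, Z=1, X=1, U=1, Y=0, V=0) weight 1/162
  (W=0, Z=1, X=1, U=1, Y=0, V=1) weight 1/162
  (W=0, Z=1, X=2, U=0, Y=1, V=0) weight 1/162
  (W=0, Z=1, X=2, U=0, Y=1, V=1) weight 1/162
  (W=0, Z=2, X=1, U=1, Y=0, V=0) weight 1/162
  (W=0, Z=2, X=1, U=1, Y=0, V=1) weight 1/162
  (W=0, Z=2, X=2, U=0, Y=1, V=0) weight 1/162
  (W=0, Z=2, X=2, U=0, Y=1, V=1) weight 1/162
  … 16 more
Group by Y:
  weight(Y=0) = 1/18
  weight(Y=1) = 1/18
Total weight = 1/18 + 1/18 = 1/9
P(Y=0 | obs) = 1/18 / 1/9 = 1/2
P(Y=1 | obs) = 1/18 / 1/9 = 1/2

P(Y=0) = 1/2, P(Y=1) = 1/2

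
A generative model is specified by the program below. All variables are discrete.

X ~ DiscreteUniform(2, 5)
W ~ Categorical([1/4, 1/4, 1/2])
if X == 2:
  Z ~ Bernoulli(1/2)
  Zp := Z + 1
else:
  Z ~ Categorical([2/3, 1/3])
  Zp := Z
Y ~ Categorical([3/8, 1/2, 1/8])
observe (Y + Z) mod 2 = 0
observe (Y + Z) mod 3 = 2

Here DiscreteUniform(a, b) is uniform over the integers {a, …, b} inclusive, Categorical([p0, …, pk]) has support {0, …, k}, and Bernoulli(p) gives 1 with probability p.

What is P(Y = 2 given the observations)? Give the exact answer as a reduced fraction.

Enumerate traces; 24 have nonzero weight after conditioning:
  (X=2, W=0, Z=0, Y=2) weight 1/256
  (X=2, W=0, Z=1, Y=1) weight 1/64
  (X=2, W=1, Z=0, Y=2) weight 1/256
  (X=2, W=1, Z=1, Y=1) weight 1/64
  (X=2, W=2, Z=0, Y=2) weight 1/128
  (X=2, W=2, Z=1, Y=1) weight 1/32
  (X=3, W=0, Z=0, Y=2) weight 1/192
  (X=3, W=0, Z=1, Y=1) weight 1/96
  … 16 more
Group by Y:
  weight(Y=1) = 3/16
  weight(Y=2) = 5/64
Total weight = 3/16 + 5/64 = 17/64
P(Y=1 | obs) = 3/16 / 17/64 = 12/17
P(Y=2 | obs) = 5/64 / 17/64 = 5/17

P(Y = 2 | obs) = 5/17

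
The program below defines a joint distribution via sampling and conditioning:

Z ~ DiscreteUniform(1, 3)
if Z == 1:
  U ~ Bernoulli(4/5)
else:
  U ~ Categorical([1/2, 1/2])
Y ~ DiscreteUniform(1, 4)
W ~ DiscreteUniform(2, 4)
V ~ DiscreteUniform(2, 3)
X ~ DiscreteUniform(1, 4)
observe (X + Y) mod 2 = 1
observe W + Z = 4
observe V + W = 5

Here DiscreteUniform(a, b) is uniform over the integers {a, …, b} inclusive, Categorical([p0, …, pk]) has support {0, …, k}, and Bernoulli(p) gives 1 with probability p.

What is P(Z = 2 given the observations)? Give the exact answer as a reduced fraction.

P(Z = 2 | obs) = 1/2

Enumerate traces; 32 have nonzero weight after conditioning:
  (Z=1, U=0, Y=1, W=3, V=2, X=2) weight 1/1440
  (Z=1, U=0, Y=1, W=3, V=2, X=4) weight 1/1440
  (Z=1, U=0, Y=2, W=3, V=2, X=1) weight 1/1440
  (Z=1, U=0, Y=2, W=3, V=2, X=3) weight 1/1440
  (Z=1, U=0, Y=3, W=3, V=2, X=2) weight 1/1440
  (Z=1, U=0, Y=3, W=3, V=2, X=4) weight 1/1440
  (Z=1, U=0, Y=4, W=3, V=2, X=1) weight 1/1440
  (Z=1, U=0, Y=4, W=3, V=2, X=3) weight 1/1440
  (Z=2, U=0, Y=1, W=2, V=3, X=2) weight 1/576
  … 23 more
Group by Z:
  weight(Z=1) = 1/36
  weight(Z=2) = 1/36
Total weight = 1/36 + 1/36 = 1/18
P(Z=1 | obs) = 1/36 / 1/18 = 1/2
P(Z=2 | obs) = 1/36 / 1/18 = 1/2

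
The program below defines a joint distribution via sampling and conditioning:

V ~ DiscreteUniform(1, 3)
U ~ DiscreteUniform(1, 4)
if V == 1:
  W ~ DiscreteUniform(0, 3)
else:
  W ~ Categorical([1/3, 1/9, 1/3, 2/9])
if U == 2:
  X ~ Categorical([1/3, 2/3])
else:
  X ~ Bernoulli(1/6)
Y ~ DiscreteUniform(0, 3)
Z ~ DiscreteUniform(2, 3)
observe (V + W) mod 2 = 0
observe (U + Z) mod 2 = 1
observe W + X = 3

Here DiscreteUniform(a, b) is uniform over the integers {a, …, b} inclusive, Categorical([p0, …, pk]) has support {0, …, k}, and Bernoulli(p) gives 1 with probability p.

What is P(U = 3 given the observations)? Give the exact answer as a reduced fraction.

P(U = 3 | obs) = 97/373

Enumerate traces; 48 have nonzero weight after conditioning:
  (V=1, U=1, W=3, X=0, Y=0, Z=2) weight 5/2304
  (V=1, U=1, W=3, X=0, Y=1, Z=2) weight 5/2304
  (V=1, U=1, W=3, X=0, Y=2, Z=2) weight 5/2304
  (V=1, U=1, W=3, X=0, Y=3, Z=2) weight 5/2304
  (V=1, U=2, W=3, X=0, Y=0, Z=3) weight 1/1152
  (V=1, U=2, W=3, X=0, Y=1, Z=3) weight 1/1152
  (V=1, U=2, W=3, X=0, Y=2, Z=3) weight 1/1152
  (V=1, U=2, W=3, X=0, Y=3, Z=3) weight 1/1152
  (V=1, U=3, W=3, X=0, Y=0, Z=2) weight 5/2304
  (V=1, U=4, W=3, X=0, Y=0, Z=3) weight 5/2304
  … 38 more
Group by U:
  weight(U=1) = 97/5184
  weight(U=2) = 41/2592
  weight(U=3) = 97/5184
  weight(U=4) = 97/5184
Total weight = 97/5184 + 41/2592 + 97/5184 + 97/5184 = 373/5184
P(U=1 | obs) = 97/5184 / 373/5184 = 97/373
P(U=2 | obs) = 41/2592 / 373/5184 = 82/373
P(U=3 | obs) = 97/5184 / 373/5184 = 97/373
P(U=4 | obs) = 97/5184 / 373/5184 = 97/373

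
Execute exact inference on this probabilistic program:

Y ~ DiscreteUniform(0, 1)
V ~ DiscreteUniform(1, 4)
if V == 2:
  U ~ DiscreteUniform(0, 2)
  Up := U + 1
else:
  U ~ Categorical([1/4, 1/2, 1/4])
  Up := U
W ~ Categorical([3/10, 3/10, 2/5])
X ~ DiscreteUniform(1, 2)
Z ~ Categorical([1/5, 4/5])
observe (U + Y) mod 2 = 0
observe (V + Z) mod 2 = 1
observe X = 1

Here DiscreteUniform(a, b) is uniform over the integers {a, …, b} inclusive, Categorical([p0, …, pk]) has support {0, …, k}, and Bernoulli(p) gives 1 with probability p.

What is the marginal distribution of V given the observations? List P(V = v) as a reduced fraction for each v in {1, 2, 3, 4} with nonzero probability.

P(V=1) = 1/10, P(V=2) = 2/5, P(V=3) = 1/10, P(V=4) = 2/5

Enumerate traces; 36 have nonzero weight after conditioning:
  (Y=0, V=1, U=0, W=0, X=1, Z=0) weight 3/3200
  (Y=0, V=1, U=0, W=1, X=1, Z=0) weight 3/3200
  (Y=0, V=1, U=0, W=2, X=1, Z=0) weight 1/800
  (Y=0, V=1, U=2, W=0, X=1, Z=0) weight 3/3200
  (Y=0, V=1, U=2, W=1, X=1, Z=0) weight 3/3200
  (Y=0, V=1, U=2, W=2, X=1, Z=0) weight 1/800
  (Y=0, V=2, U=0, W=0, X=1, Z=1) weight 1/200
  (Y=0, V=2, U=0, W=1, X=1, Z=1) weight 1/200
  (Y=0, V=3, U=0, W=0, X=1, Z=0) weight 3/3200
  (Y=0, V=4, U=0, W=0, X=1, Z=1) weight 3/800
  … 26 more
Group by V:
  weight(V=1) = 1/80
  weight(V=2) = 1/20
  weight(V=3) = 1/80
  weight(V=4) = 1/20
Total weight = 1/80 + 1/20 + 1/80 + 1/20 = 1/8
P(V=1 | obs) = 1/80 / 1/8 = 1/10
P(V=2 | obs) = 1/20 / 1/8 = 2/5
P(V=3 | obs) = 1/80 / 1/8 = 1/10
P(V=4 | obs) = 1/20 / 1/8 = 2/5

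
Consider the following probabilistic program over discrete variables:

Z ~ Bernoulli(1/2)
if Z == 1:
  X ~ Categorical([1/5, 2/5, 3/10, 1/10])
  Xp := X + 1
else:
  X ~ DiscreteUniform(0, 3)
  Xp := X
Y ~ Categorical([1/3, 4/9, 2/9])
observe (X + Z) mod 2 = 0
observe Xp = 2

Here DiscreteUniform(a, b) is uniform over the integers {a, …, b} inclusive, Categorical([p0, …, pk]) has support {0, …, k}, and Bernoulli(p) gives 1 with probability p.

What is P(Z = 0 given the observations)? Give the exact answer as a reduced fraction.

Enumerate traces; 6 have nonzero weight after conditioning:
  (Z=0, X=2, Y=0) weight 1/24
  (Z=0, X=2, Y=1) weight 1/18
  (Z=0, X=2, Y=2) weight 1/36
  (Z=1, X=1, Y=0) weight 1/15
  (Z=1, X=1, Y=1) weight 4/45
  (Z=1, X=1, Y=2) weight 2/45
Group by Z:
  weight(Z=0) = 1/8
  weight(Z=1) = 1/5
Total weight = 1/8 + 1/5 = 13/40
P(Z=0 | obs) = 1/8 / 13/40 = 5/13
P(Z=1 | obs) = 1/5 / 13/40 = 8/13

P(Z = 0 | obs) = 5/13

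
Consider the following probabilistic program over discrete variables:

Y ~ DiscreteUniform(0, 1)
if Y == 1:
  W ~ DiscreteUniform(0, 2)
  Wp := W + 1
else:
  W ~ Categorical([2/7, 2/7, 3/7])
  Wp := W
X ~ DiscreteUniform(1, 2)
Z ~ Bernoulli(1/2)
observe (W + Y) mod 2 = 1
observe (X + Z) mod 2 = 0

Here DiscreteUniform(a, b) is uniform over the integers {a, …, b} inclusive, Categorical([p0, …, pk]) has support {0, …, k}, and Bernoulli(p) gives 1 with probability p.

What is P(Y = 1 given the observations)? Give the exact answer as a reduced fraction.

P(Y = 1 | obs) = 7/10

Enumerate traces; 6 have nonzero weight after conditioning:
  (Y=0, W=1, X=1, Z=1) weight 1/28
  (Y=0, W=1, X=2, Z=0) weight 1/28
  (Y=1, W=0, X=1, Z=1) weight 1/24
  (Y=1, W=0, X=2, Z=0) weight 1/24
  (Y=1, W=2, X=1, Z=1) weight 1/24
  (Y=1, W=2, X=2, Z=0) weight 1/24
Group by Y:
  weight(Y=0) = 1/14
  weight(Y=1) = 1/6
Total weight = 1/14 + 1/6 = 5/21
P(Y=0 | obs) = 1/14 / 5/21 = 3/10
P(Y=1 | obs) = 1/6 / 5/21 = 7/10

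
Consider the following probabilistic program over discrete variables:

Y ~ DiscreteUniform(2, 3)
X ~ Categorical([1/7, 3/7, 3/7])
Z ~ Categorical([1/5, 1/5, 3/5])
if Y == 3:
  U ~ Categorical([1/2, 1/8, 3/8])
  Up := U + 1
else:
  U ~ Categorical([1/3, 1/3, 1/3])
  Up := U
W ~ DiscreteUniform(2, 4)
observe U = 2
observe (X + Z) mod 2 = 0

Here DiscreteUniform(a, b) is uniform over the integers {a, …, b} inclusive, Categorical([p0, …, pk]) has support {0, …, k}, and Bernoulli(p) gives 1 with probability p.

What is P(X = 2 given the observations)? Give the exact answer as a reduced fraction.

Enumerate traces; 30 have nonzero weight after conditioning:
  (Y=2, X=0, Z=0, U=2, W=2) weight 1/630
  (Y=2, X=0, Z=0, U=2, W=3) weight 1/630
  (Y=2, X=0, Z=0, U=2, W=4) weight 1/630
  (Y=2, X=0, Z=2, U=2, W=2) weight 1/210
  (Y=2, X=0, Z=2, U=2, W=3) weight 1/210
  (Y=2, X=0, Z=2, U=2, W=4) weight 1/210
  (Y=2, X=1, Z=1, U=2, W=2) weight 1/210
  (Y=2, X=1, Z=1, U=2, W=3) weight 1/210
  (Y=2, X=2, Z=0, U=2, W=2) weight 1/210
  … 21 more
Group by X:
  weight(X=0) = 17/420
  weight(X=1) = 17/560
  weight(X=2) = 17/140
Total weight = 17/420 + 17/560 + 17/140 = 323/1680
P(X=0 | obs) = 17/420 / 323/1680 = 4/19
P(X=1 | obs) = 17/560 / 323/1680 = 3/19
P(X=2 | obs) = 17/140 / 323/1680 = 12/19

P(X = 2 | obs) = 12/19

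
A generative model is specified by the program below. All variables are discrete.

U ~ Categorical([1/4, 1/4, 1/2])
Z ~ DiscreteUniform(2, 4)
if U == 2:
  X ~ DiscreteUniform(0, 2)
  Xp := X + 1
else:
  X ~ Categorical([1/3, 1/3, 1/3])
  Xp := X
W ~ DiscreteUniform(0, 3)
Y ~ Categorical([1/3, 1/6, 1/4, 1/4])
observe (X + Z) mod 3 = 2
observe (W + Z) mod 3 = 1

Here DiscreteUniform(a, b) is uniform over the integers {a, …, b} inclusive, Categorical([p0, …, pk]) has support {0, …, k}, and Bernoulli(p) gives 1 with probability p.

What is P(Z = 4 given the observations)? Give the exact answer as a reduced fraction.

Enumerate traces; 48 have nonzero weight after conditioning:
  (U=0, Z=2, X=0, W=2, Y=0) weight 1/432
  (U=0, Z=2, X=0, W=2, Y=1) weight 1/864
  (U=0, Z=2, X=0, W=2, Y=2) weight 1/576
  (U=0, Z=2, X=0, W=2, Y=3) weight 1/576
  (U=0, Z=3, X=2, W=1, Y=0) weight 1/432
  (U=0, Z=3, X=2, W=1, Y=1) weight 1/864
  (U=0, Z=3, X=2, W=1, Y=2) weight 1/576
  (U=0, Z=3, X=2, W=1, Y=3) weight 1/576
  (U=0, Z=4, X=1, W=0, Y=0) weight 1/432
  … 39 more
Group by Z:
  weight(Z=2) = 1/36
  weight(Z=3) = 1/36
  weight(Z=4) = 1/18
Total weight = 1/36 + 1/36 + 1/18 = 1/9
P(Z=2 | obs) = 1/36 / 1/9 = 1/4
P(Z=3 | obs) = 1/36 / 1/9 = 1/4
P(Z=4 | obs) = 1/18 / 1/9 = 1/2

P(Z = 4 | obs) = 1/2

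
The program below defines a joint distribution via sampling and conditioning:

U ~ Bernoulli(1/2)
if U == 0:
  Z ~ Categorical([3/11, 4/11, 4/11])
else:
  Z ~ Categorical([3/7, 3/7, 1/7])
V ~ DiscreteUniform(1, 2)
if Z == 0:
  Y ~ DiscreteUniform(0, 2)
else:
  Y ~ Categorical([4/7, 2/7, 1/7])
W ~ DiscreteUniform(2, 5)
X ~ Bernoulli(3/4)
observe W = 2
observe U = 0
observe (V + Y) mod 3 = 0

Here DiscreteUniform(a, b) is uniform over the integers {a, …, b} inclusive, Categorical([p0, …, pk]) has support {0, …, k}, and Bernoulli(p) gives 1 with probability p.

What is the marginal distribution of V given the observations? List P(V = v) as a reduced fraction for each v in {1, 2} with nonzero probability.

Enumerate traces; 12 have nonzero weight after conditioning:
  (U=0, Z=0, V=1, Y=2, W=2, X=0) weight 1/704
  (U=0, Z=0, V=1, Y=2, W=2, X=1) weight 3/704
  (U=0, Z=0, V=2, Y=1, W=2, X=0) weight 1/704
  (U=0, Z=0, V=2, Y=1, W=2, X=1) weight 3/704
  (U=0, Z=1, V=1, Y=2, W=2, X=0) weight 1/1232
  (U=0, Z=1, V=1, Y=2, W=2, X=1) weight 3/1232
  (U=0, Z=1, V=2, Y=1, W=2, X=0) weight 1/616
  (U=0, Z=1, V=2, Y=1, W=2, X=1) weight 3/616
  … 4 more
Group by V:
  weight(V=1) = 15/1232
  weight(V=2) = 23/1232
Total weight = 15/1232 + 23/1232 = 19/616
P(V=1 | obs) = 15/1232 / 19/616 = 15/38
P(V=2 | obs) = 23/1232 / 19/616 = 23/38

P(V=1) = 15/38, P(V=2) = 23/38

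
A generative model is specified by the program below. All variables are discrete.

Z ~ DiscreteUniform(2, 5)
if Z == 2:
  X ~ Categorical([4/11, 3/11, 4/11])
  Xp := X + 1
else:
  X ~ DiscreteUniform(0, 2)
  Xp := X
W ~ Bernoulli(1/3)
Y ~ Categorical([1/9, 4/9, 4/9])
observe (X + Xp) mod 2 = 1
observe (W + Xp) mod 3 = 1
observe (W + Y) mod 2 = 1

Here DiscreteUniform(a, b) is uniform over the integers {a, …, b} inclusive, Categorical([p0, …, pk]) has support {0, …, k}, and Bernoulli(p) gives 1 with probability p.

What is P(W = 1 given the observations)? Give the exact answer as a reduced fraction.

Enumerate traces; 3 have nonzero weight after conditioning:
  (Z=2, X=0, W=0, Y=1) weight 8/297
  (Z=2, X=2, W=1, Y=0) weight 1/297
  (Z=2, X=2, W=1, Y=2) weight 4/297
Group by W:
  weight(W=0) = 8/297
  weight(W=1) = 5/297
Total weight = 8/297 + 5/297 = 13/297
P(W=0 | obs) = 8/297 / 13/297 = 8/13
P(W=1 | obs) = 5/297 / 13/297 = 5/13

P(W = 1 | obs) = 5/13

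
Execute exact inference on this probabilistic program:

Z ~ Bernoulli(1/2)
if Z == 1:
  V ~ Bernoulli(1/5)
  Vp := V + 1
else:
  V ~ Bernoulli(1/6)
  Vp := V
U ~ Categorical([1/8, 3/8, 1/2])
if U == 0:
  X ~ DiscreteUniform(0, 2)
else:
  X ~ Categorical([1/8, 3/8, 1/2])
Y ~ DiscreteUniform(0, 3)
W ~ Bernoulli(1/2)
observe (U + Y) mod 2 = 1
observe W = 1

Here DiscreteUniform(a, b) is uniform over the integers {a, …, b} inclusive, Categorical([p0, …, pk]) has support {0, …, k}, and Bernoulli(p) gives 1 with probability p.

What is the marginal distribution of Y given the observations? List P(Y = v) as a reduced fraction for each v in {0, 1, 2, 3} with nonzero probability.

P(Y=0) = 3/16, P(Y=1) = 5/16, P(Y=2) = 3/16, P(Y=3) = 5/16

Enumerate traces; 72 have nonzero weight after conditioning:
  (Z=0, V=0, U=0, X=0, Y=1, W=1) weight 5/2304
  (Z=0, V=0, U=0, X=0, Y=3, W=1) weight 5/2304
  (Z=0, V=0, U=0, X=1, Y=1, W=1) weight 5/2304
  (Z=0, V=0, U=0, X=1, Y=3, W=1) weight 5/2304
  (Z=0, V=0, U=0, X=2, Y=1, W=1) weight 5/2304
  (Z=0, V=0, U=0, X=2, Y=3, W=1) weight 5/2304
  (Z=0, V=0, U=1, X=0, Y=0, W=1) weight 5/2048
  (Z=0, V=0, U=1, X=0, Y=2, W=1) weight 5/2048
  … 64 more
Group by Y:
  weight(Y=0) = 3/64
  weight(Y=1) = 5/64
  weight(Y=2) = 3/64
  weight(Y=3) = 5/64
Total weight = 3/64 + 5/64 + 3/64 + 5/64 = 1/4
P(Y=0 | obs) = 3/64 / 1/4 = 3/16
P(Y=1 | obs) = 5/64 / 1/4 = 5/16
P(Y=2 | obs) = 3/64 / 1/4 = 3/16
P(Y=3 | obs) = 5/64 / 1/4 = 5/16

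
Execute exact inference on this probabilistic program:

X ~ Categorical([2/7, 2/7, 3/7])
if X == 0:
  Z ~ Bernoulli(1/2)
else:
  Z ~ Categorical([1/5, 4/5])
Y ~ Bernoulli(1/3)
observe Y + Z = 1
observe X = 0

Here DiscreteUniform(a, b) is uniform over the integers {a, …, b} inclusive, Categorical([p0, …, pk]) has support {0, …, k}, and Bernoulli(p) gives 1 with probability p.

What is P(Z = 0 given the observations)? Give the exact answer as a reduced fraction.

Enumerate traces; 2 have nonzero weight after conditioning:
  (X=0, Z=0, Y=1) weight 1/21
  (X=0, Z=1, Y=0) weight 2/21
Group by Z:
  weight(Z=0) = 1/21
  weight(Z=1) = 2/21
Total weight = 1/21 + 2/21 = 1/7
P(Z=0 | obs) = 1/21 / 1/7 = 1/3
P(Z=1 | obs) = 2/21 / 1/7 = 2/3

P(Z = 0 | obs) = 1/3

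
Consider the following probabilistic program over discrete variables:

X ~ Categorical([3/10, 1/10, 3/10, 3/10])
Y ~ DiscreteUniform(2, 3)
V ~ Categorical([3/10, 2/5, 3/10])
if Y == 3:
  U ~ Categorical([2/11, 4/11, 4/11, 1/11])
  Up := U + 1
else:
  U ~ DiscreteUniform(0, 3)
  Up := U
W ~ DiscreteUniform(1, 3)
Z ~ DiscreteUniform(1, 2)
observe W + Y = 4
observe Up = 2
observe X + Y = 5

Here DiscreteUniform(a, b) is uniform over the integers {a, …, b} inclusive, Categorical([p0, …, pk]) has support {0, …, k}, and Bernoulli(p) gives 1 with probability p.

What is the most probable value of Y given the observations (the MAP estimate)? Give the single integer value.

argmax_v P(Y = v | obs) = 3

Enumerate traces; 12 have nonzero weight after conditioning:
  (X=2, Y=3, V=0, U=1, W=1, Z=1) weight 3/1100
  (X=2, Y=3, V=0, U=1, W=1, Z=2) weight 3/1100
  (X=2, Y=3, V=1, U=1, W=1, Z=1) weight 1/275
  (X=2, Y=3, V=1, U=1, W=1, Z=2) weight 1/275
  (X=2, Y=3, V=2, U=1, W=1, Z=1) weight 3/1100
  (X=2, Y=3, V=2, U=1, W=1, Z=2) weight 3/1100
  (X=3, Y=2, V=0, U=2, W=2, Z=1) weight 3/1600
  (X=3, Y=2, V=0, U=2, W=2, Z=2) weight 3/1600
  … 4 more
Group by Y:
  weight(Y=2) = 1/80
  weight(Y=3) = 1/55
Total weight = 1/80 + 1/55 = 27/880
P(Y=2 | obs) = 1/80 / 27/880 = 11/27
P(Y=3 | obs) = 1/55 / 27/880 = 16/27
argmax = 3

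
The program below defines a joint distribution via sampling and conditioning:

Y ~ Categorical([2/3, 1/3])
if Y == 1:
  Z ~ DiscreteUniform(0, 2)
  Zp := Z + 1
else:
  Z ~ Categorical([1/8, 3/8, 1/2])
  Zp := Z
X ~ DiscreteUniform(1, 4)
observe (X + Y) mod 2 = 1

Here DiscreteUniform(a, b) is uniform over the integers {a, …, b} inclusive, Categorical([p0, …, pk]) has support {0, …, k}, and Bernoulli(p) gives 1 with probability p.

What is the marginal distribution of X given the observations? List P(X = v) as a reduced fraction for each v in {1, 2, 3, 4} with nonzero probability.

Enumerate traces; 12 have nonzero weight after conditioning:
  (Y=0, Z=0, X=1) weight 1/48
  (Y=0, Z=0, X=3) weight 1/48
  (Y=0, Z=1, X=1) weight 1/16
  (Y=0, Z=1, X=3) weight 1/16
  (Y=0, Z=2, X=1) weight 1/12
  (Y=0, Z=2, X=3) weight 1/12
  (Y=1, Z=0, X=2) weight 1/36
  (Y=1, Z=0, X=4) weight 1/36
  … 4 more
Group by X:
  weight(X=1) = 1/6
  weight(X=2) = 1/12
  weight(X=3) = 1/6
  weight(X=4) = 1/12
Total weight = 1/6 + 1/12 + 1/6 + 1/12 = 1/2
P(X=1 | obs) = 1/6 / 1/2 = 1/3
P(X=2 | obs) = 1/12 / 1/2 = 1/6
P(X=3 | obs) = 1/6 / 1/2 = 1/3
P(X=4 | obs) = 1/12 / 1/2 = 1/6

P(X=1) = 1/3, P(X=2) = 1/6, P(X=3) = 1/3, P(X=4) = 1/6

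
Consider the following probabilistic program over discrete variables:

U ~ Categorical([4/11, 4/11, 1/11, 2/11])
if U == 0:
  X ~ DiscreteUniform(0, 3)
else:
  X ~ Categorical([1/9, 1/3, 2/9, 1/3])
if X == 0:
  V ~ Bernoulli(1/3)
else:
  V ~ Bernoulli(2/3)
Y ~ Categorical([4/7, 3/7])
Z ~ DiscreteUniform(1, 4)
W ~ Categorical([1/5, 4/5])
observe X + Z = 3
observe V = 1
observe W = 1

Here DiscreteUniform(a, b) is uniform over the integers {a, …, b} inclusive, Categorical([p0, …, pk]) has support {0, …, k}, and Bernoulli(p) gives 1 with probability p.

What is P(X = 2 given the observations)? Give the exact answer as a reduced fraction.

P(X = 2 | obs) = 23/61

Enumerate traces; 24 have nonzero weight after conditioning:
  (U=0, X=0, V=1, Y=0, Z=3, W=1) weight 4/1155
  (U=0, X=0, V=1, Y=1, Z=3, W=1) weight 1/385
  (U=0, X=1, V=1, Y=0, Z=2, W=1) weight 8/1155
  (U=0, X=1, V=1, Y=1, Z=2, W=1) weight 2/385
  (U=0, X=2, V=1, Y=0, Z=1, W=1) weight 8/1155
  (U=0, X=2, V=1, Y=1, Z=1, W=1) weight 2/385
  (U=1, X=0, V=1, Y=0, Z=3, W=1) weight 16/10395
  (U=1, X=0, V=1, Y=1, Z=3, W=1) weight 4/3465
  … 16 more
Group by X:
  weight(X=0) = 16/1485
  weight(X=1) = 4/99
  weight(X=2) = 46/1485
Total weight = 16/1485 + 4/99 + 46/1485 = 122/1485
P(X=0 | obs) = 16/1485 / 122/1485 = 8/61
P(X=1 | obs) = 4/99 / 122/1485 = 30/61
P(X=2 | obs) = 46/1485 / 122/1485 = 23/61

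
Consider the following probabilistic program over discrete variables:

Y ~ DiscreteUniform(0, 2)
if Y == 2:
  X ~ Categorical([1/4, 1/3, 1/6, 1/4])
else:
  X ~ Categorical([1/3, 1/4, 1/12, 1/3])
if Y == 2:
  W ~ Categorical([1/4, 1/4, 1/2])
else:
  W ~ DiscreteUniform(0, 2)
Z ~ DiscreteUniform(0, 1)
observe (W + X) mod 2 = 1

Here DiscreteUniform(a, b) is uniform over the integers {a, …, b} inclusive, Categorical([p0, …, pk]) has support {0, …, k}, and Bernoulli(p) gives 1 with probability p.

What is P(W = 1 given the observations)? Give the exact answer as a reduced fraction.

P(W = 1 | obs) = 11/46

Enumerate traces; 36 have nonzero weight after conditioning:
  (Y=0, X=0, W=1, Z=0) weight 1/54
  (Y=0, X=0, W=1, Z=1) weight 1/54
  (Y=0, X=1, W=0, Z=0) weight 1/72
  (Y=0, X=1, W=0, Z=1) weight 1/72
  (Y=0, X=1, W=2, Z=0) weight 1/72
  (Y=0, X=1, W=2, Z=1) weight 1/72
  (Y=0, X=2, W=1, Z=0) weight 1/216
  (Y=0, X=2, W=1, Z=1) weight 1/216
  … 28 more
Group by W:
  weight(W=0) = 77/432
  weight(W=1) = 55/432
  weight(W=2) = 49/216
Total weight = 77/432 + 55/432 + 49/216 = 115/216
P(W=0 | obs) = 77/432 / 115/216 = 77/230
P(W=1 | obs) = 55/432 / 115/216 = 11/46
P(W=2 | obs) = 49/216 / 115/216 = 49/115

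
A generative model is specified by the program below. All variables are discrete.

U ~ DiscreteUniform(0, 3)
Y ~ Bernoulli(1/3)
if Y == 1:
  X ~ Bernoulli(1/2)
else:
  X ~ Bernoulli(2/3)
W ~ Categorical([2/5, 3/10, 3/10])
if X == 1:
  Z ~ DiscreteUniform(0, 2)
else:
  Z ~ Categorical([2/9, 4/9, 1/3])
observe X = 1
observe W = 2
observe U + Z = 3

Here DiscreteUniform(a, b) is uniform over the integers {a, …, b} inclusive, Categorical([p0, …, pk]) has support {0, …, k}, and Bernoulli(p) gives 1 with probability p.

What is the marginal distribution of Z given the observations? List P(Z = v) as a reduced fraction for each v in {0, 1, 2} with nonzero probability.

Enumerate traces; 6 have nonzero weight after conditioning:
  (U=1, Y=0, X=1, W=2, Z=2) weight 1/90
  (U=1, Y=1, X=1, W=2, Z=2) weight 1/240
  (U=2, Y=0, X=1, W=2, Z=1) weight 1/90
  (U=2, Y=1, X=1, W=2, Z=1) weight 1/240
  (U=3, Y=0, X=1, W=2, Z=0) weight 1/90
  (U=3, Y=1, X=1, W=2, Z=0) weight 1/240
Group by Z:
  weight(Z=0) = 11/720
  weight(Z=1) = 11/720
  weight(Z=2) = 11/720
Total weight = 11/720 + 11/720 + 11/720 = 11/240
P(Z=0 | obs) = 11/720 / 11/240 = 1/3
P(Z=1 | obs) = 11/720 / 11/240 = 1/3
P(Z=2 | obs) = 11/720 / 11/240 = 1/3

P(Z=0) = 1/3, P(Z=1) = 1/3, P(Z=2) = 1/3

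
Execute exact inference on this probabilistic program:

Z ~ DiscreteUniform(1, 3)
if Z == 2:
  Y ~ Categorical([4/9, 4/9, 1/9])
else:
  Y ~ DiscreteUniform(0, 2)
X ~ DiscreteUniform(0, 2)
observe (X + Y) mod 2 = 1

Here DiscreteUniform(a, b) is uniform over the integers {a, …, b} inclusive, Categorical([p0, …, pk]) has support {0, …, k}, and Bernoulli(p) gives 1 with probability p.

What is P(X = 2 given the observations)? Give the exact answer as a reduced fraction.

Enumerate traces; 12 have nonzero weight after conditioning:
  (Z=1, Y=0, X=1) weight 1/27
  (Z=1, Y=1, X=0) weight 1/27
  (Z=1, Y=1, X=2) weight 1/27
  (Z=1, Y=2, X=1) weight 1/27
  (Z=2, Y=0, X=1) weight 4/81
  (Z=2, Y=1, X=0) weight 4/81
  (Z=2, Y=1, X=2) weight 4/81
  (Z=2, Y=2, X=1) weight 1/81
  … 4 more
Group by X:
  weight(X=0) = 10/81
  weight(X=1) = 17/81
  weight(X=2) = 10/81
Total weight = 10/81 + 17/81 + 10/81 = 37/81
P(X=0 | obs) = 10/81 / 37/81 = 10/37
P(X=1 | obs) = 17/81 / 37/81 = 17/37
P(X=2 | obs) = 10/81 / 37/81 = 10/37

P(X = 2 | obs) = 10/37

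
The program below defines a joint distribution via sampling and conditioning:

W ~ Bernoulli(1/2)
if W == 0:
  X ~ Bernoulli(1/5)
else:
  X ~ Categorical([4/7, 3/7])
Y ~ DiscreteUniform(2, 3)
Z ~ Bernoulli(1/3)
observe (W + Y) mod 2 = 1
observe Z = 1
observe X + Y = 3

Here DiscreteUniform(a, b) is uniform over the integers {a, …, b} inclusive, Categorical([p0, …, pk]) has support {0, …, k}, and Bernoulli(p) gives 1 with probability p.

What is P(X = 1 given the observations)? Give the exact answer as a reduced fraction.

P(X = 1 | obs) = 15/43

Enumerate traces; 2 have nonzero weight after conditioning:
  (W=0, X=0, Y=3, Z=1) weight 1/15
  (W=1, X=1, Y=2, Z=1) weight 1/28
Group by X:
  weight(X=0) = 1/15
  weight(X=1) = 1/28
Total weight = 1/15 + 1/28 = 43/420
P(X=0 | obs) = 1/15 / 43/420 = 28/43
P(X=1 | obs) = 1/28 / 43/420 = 15/43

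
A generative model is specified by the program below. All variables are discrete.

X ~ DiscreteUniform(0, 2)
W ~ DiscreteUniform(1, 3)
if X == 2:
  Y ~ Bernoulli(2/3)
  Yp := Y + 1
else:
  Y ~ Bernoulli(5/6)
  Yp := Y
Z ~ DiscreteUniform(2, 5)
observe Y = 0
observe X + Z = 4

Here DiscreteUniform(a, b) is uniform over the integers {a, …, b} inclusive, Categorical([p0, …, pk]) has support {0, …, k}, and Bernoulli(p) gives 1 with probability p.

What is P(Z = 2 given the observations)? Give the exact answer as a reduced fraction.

P(Z = 2 | obs) = 1/2

Enumerate traces; 9 have nonzero weight after conditioning:
  (X=0, W=1, Y=0, Z=4) weight 1/216
  (X=0, W=2, Y=0, Z=4) weight 1/216
  (X=0, W=3, Y=0, Z=4) weight 1/216
  (X=1, W=1, Y=0, Z=3) weight 1/216
  (X=1, W=2, Y=0, Z=3) weight 1/216
  (X=1, W=3, Y=0, Z=3) weight 1/216
  (X=2, W=1, Y=0, Z=2) weight 1/108
  (X=2, W=2, Y=0, Z=2) weight 1/108
  … 1 more
Group by Z:
  weight(Z=2) = 1/36
  weight(Z=3) = 1/72
  weight(Z=4) = 1/72
Total weight = 1/36 + 1/72 + 1/72 = 1/18
P(Z=2 | obs) = 1/36 / 1/18 = 1/2
P(Z=3 | obs) = 1/72 / 1/18 = 1/4
P(Z=4 | obs) = 1/72 / 1/18 = 1/4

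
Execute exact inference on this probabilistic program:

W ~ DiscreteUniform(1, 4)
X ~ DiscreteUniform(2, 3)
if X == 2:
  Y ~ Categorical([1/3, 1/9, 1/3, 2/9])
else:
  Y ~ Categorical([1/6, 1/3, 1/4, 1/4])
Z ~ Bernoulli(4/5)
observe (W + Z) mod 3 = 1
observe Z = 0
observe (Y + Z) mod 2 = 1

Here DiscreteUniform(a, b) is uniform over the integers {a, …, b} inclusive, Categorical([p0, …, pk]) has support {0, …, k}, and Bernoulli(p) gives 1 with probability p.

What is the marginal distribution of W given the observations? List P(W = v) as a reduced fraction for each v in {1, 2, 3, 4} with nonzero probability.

Enumerate traces; 8 have nonzero weight after conditioning:
  (W=1, X=2, Y=1, Z=0) weight 1/360
  (W=1, X=2, Y=3, Z=0) weight 1/180
  (W=1, X=3, Y=1, Z=0) weight 1/120
  (W=1, X=3, Y=3, Z=0) weight 1/160
  (W=4, X=2, Y=1, Z=0) weight 1/360
  (W=4, X=2, Y=3, Z=0) weight 1/180
  (W=4, X=3, Y=1, Z=0) weight 1/120
  (W=4, X=3, Y=3, Z=0) weight 1/160
Group by W:
  weight(W=1) = 11/480
  weight(W=4) = 11/480
Total weight = 11/480 + 11/480 = 11/240
P(W=1 | obs) = 11/480 / 11/240 = 1/2
P(W=4 | obs) = 11/480 / 11/240 = 1/2

P(W=1) = 1/2, P(W=4) = 1/2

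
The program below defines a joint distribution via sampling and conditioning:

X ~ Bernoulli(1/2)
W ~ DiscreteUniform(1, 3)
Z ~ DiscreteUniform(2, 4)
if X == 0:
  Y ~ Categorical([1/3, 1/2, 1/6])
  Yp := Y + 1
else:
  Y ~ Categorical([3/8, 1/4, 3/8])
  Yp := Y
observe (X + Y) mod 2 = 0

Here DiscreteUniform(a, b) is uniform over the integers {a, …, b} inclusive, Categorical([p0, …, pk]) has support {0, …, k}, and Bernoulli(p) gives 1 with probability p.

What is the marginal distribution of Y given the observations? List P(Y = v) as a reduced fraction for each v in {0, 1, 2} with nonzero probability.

Enumerate traces; 27 have nonzero weight after conditioning:
  (X=0, W=1, Z=2, Y=0) weight 1/54
  (X=0, W=1, Z=2, Y=2) weight 1/108
  (X=0, W=1, Z=3, Y=0) weight 1/54
  (X=0, W=1, Z=3, Y=2) weight 1/108
  (X=0, W=1, Z=4, Y=0) weight 1/54
  (X=0, W=1, Z=4, Y=2) weight 1/108
  (X=0, W=2, Z=2, Y=0) weight 1/54
  (X=0, W=2, Z=2, Y=2) weight 1/108
  (X=1, W=1, Z=2, Y=1) weight 1/72
  … 18 more
Group by Y:
  weight(Y=0) = 1/6
  weight(Y=1) = 1/8
  weight(Y=2) = 1/12
Total weight = 1/6 + 1/8 + 1/12 = 3/8
P(Y=0 | obs) = 1/6 / 3/8 = 4/9
P(Y=1 | obs) = 1/8 / 3/8 = 1/3
P(Y=2 | obs) = 1/12 / 3/8 = 2/9

P(Y=0) = 4/9, P(Y=1) = 1/3, P(Y=2) = 2/9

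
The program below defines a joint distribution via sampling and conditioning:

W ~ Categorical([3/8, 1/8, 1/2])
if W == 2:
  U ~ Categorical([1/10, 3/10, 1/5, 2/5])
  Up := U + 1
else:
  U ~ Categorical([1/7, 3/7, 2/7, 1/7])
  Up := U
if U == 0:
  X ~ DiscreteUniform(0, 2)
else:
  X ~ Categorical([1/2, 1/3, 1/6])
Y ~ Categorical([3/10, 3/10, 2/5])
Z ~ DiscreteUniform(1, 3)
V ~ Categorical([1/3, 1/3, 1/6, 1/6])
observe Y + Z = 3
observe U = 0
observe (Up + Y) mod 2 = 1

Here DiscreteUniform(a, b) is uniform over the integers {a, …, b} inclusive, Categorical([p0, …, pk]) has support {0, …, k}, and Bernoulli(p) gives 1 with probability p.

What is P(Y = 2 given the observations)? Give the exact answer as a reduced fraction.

Enumerate traces; 48 have nonzero weight after conditioning:
  (W=0, U=0, X=0, Y=1, Z=2, V=0) weight 1/1680
  (W=0, U=0, X=0, Y=1, Z=2, V=1) weight 1/1680
  (W=0, U=0, X=0, Y=1, Z=2, V=2) weight 1/3360
  (W=0, U=0, X=0, Y=1, Z=2, V=3) weight 1/3360
  (W=0, U=0, X=1, Y=1, Z=2, V=0) weight 1/1680
  (W=0, U=0, X=1, Y=1, Z=2, V=1) weight 1/1680
  (W=0, U=0, X=1, Y=1, Z=2, V=2) weight 1/3360
  (W=0, U=0, X=1, Y=1, Z=2, V=3) weight 1/3360
  (W=2, U=0, X=0, Y=0, Z=3, V=0) weight 1/1800
  (W=2, U=0, X=0, Y=2, Z=1, V=0) weight 1/1350
  … 38 more
Group by Y:
  weight(Y=0) = 1/200
  weight(Y=1) = 1/140
  weight(Y=2) = 1/150
Total weight = 1/200 + 1/140 + 1/150 = 79/4200
P(Y=0 | obs) = 1/200 / 79/4200 = 21/79
P(Y=1 | obs) = 1/140 / 79/4200 = 30/79
P(Y=2 | obs) = 1/150 / 79/4200 = 28/79

P(Y = 2 | obs) = 28/79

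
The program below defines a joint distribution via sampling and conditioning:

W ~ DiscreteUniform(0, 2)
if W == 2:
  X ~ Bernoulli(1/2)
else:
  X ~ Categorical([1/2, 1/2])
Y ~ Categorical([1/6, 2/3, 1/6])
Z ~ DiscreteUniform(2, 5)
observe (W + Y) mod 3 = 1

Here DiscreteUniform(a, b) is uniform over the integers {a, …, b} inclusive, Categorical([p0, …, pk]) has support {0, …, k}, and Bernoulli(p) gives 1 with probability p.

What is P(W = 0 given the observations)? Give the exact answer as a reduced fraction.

P(W = 0 | obs) = 2/3

Enumerate traces; 24 have nonzero weight after conditioning:
  (W=0, X=0, Y=1, Z=2) weight 1/36
  (W=0, X=0, Y=1, Z=3) weight 1/36
  (W=0, X=0, Y=1, Z=4) weight 1/36
  (W=0, X=0, Y=1, Z=5) weight 1/36
  (W=0, X=1, Y=1, Z=2) weight 1/36
  (W=0, X=1, Y=1, Z=3) weight 1/36
  (W=0, X=1, Y=1, Z=4) weight 1/36
  (W=0, X=1, Y=1, Z=5) weight 1/36
  (W=1, X=0, Y=0, Z=2) weight 1/144
  (W=2, X=0, Y=2, Z=2) weight 1/144
  … 14 more
Group by W:
  weight(W=0) = 2/9
  weight(W=1) = 1/18
  weight(W=2) = 1/18
Total weight = 2/9 + 1/18 + 1/18 = 1/3
P(W=0 | obs) = 2/9 / 1/3 = 2/3
P(W=1 | obs) = 1/18 / 1/3 = 1/6
P(W=2 | obs) = 1/18 / 1/3 = 1/6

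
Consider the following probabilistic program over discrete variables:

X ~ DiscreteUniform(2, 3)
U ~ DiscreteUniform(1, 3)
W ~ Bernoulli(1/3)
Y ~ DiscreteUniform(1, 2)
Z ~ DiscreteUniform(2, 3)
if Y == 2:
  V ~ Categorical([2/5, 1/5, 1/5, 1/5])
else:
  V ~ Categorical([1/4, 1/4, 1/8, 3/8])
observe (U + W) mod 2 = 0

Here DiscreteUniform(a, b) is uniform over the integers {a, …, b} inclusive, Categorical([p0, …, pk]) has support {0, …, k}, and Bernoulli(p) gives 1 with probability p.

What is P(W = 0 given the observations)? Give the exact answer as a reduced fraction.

P(W = 0 | obs) = 1/2

Enumerate traces; 96 have nonzero weight after conditioning:
  (X=2, U=1, W=1, Y=1, Z=2, V=0) weight 1/288
  (X=2, U=1, W=1, Y=1, Z=2, V=1) weight 1/288
  (X=2, U=1, W=1, Y=1, Z=2, V=2) weight 1/576
  (X=2, U=1, W=1, Y=1, Z=2, V=3) weight 1/192
  (X=2, U=1, W=1, Y=1, Z=3, V=0) weight 1/288
  (X=2, U=1, W=1, Y=1, Z=3, V=1) weight 1/288
  (X=2, U=1, W=1, Y=1, Z=3, V=2) weight 1/576
  (X=2, U=1, W=1, Y=1, Z=3, V=3) weight 1/192
  (X=2, U=2, W=0, Y=1, Z=2, V=0) weight 1/144
  … 87 more
Group by W:
  weight(W=0) = 2/9
  weight(W=1) = 2/9
Total weight = 2/9 + 2/9 = 4/9
P(W=0 | obs) = 2/9 / 4/9 = 1/2
P(W=1 | obs) = 2/9 / 4/9 = 1/2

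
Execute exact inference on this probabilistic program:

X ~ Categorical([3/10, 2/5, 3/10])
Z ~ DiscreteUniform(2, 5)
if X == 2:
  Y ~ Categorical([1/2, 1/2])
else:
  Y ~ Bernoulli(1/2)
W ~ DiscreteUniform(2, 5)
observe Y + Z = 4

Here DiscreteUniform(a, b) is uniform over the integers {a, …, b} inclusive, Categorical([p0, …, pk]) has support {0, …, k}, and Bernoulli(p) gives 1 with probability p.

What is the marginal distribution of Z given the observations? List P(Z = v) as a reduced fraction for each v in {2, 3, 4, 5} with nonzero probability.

Enumerate traces; 24 have nonzero weight after conditioning:
  (X=0, Z=3, Y=1, W=2) weight 3/320
  (X=0, Z=3, Y=1, W=3) weight 3/320
  (X=0, Z=3, Y=1, W=4) weight 3/320
  (X=0, Z=3, Y=1, W=5) weight 3/320
  (X=0, Z=4, Y=0, W=2) weight 3/320
  (X=0, Z=4, Y=0, W=3) weight 3/320
  (X=0, Z=4, Y=0, W=4) weight 3/320
  (X=0, Z=4, Y=0, W=5) weight 3/320
  … 16 more
Group by Z:
  weight(Z=3) = 1/8
  weight(Z=4) = 1/8
Total weight = 1/8 + 1/8 = 1/4
P(Z=3 | obs) = 1/8 / 1/4 = 1/2
P(Z=4 | obs) = 1/8 / 1/4 = 1/2

P(Z=3) = 1/2, P(Z=4) = 1/2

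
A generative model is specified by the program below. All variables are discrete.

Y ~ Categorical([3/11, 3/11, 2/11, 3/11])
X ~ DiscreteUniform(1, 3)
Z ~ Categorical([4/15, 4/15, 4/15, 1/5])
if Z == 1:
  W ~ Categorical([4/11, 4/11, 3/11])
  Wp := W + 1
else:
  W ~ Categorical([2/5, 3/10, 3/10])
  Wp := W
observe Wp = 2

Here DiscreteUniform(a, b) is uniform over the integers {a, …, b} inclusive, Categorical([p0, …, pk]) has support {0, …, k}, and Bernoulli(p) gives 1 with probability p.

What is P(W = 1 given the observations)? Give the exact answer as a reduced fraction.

Enumerate traces; 48 have nonzero weight after conditioning:
  (Y=0, X=1, Z=0, W=2) weight 2/275
  (Y=0, X=1, Z=1, W=1) weight 16/1815
  (Y=0, X=1, Z=2, W=2) weight 2/275
  (Y=0, X=1, Z=3, W=2) weight 3/550
  (Y=0, X=2, Z=0, W=2) weight 2/275
  (Y=0, X=2, Z=1, W=1) weight 16/1815
  (Y=0, X=2, Z=2, W=2) weight 2/275
  (Y=0, X=2, Z=3, W=2) weight 3/550
  … 40 more
Group by W:
  weight(W=1) = 16/165
  weight(W=2) = 11/50
Total weight = 16/165 + 11/50 = 523/1650
P(W=1 | obs) = 16/165 / 523/1650 = 160/523
P(W=2 | obs) = 11/50 / 523/1650 = 363/523

P(W = 1 | obs) = 160/523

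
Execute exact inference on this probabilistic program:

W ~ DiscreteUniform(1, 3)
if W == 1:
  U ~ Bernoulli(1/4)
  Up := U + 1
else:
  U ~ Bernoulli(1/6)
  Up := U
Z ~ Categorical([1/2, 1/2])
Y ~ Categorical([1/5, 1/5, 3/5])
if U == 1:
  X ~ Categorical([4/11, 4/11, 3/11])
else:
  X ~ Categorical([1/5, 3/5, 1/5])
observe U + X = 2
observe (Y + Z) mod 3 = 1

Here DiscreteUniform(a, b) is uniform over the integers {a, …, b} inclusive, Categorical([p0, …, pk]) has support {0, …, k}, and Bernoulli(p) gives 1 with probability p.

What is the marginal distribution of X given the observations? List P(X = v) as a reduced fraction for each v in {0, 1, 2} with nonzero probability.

Enumerate traces; 12 have nonzero weight after conditioning:
  (W=1, U=0, Z=0, Y=1, X=2) weight 1/200
  (W=1, U=0, Z=1, Y=0, X=2) weight 1/200
  (W=1, U=1, Z=0, Y=1, X=1) weight 1/330
  (W=1, U=1, Z=1, Y=0, X=1) weight 1/330
  (W=2, U=0, Z=0, Y=1, X=2) weight 1/180
  (W=2, U=0, Z=1, Y=0, X=2) weight 1/180
  (W=2, U=1, Z=0, Y=1, X=1) weight 1/495
  (W=2, U=1, Z=1, Y=0, X=1) weight 1/495
  … 4 more
Group by X:
  weight(X=1) = 7/495
  weight(X=2) = 29/900
Total weight = 7/495 + 29/900 = 51/1100
P(X=1 | obs) = 7/495 / 51/1100 = 140/459
P(X=2 | obs) = 29/900 / 51/1100 = 319/459

P(X=1) = 140/459, P(X=2) = 319/459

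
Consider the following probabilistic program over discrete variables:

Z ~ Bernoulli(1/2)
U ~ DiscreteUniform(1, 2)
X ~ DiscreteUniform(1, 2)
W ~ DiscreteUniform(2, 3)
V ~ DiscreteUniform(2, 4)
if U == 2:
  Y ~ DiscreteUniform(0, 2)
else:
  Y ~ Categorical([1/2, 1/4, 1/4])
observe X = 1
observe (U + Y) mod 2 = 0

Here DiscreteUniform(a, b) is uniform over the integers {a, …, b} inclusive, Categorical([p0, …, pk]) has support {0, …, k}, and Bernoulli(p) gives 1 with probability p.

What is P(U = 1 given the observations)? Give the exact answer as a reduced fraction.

P(U = 1 | obs) = 3/11

Enumerate traces; 36 have nonzero weight after conditioning:
  (Z=0, U=1, X=1, W=2, V=2, Y=1) weight 1/192
  (Z=0, U=1, X=1, W=2, V=3, Y=1) weight 1/192
  (Z=0, U=1, X=1, W=2, V=4, Y=1) weight 1/192
  (Z=0, U=1, X=1, W=3, V=2, Y=1) weight 1/192
  (Z=0, U=1, X=1, W=3, V=3, Y=1) weight 1/192
  (Z=0, U=1, X=1, W=3, V=4, Y=1) weight 1/192
  (Z=0, U=2, X=1, W=2, V=2, Y=0) weight 1/144
  (Z=0, U=2, X=1, W=2, V=2, Y=2) weight 1/144
  … 28 more
Group by U:
  weight(U=1) = 1/16
  weight(U=2) = 1/6
Total weight = 1/16 + 1/6 = 11/48
P(U=1 | obs) = 1/16 / 11/48 = 3/11
P(U=2 | obs) = 1/6 / 11/48 = 8/11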